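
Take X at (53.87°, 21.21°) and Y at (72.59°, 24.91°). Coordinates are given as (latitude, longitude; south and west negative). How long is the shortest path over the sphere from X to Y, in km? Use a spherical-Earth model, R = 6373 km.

2090 km

cos σ = sin φ₁ sin φ₂ + cos φ₁ cos φ₂ cos Δλ
      = sin(53.87°)sin(72.59°) + cos(53.87°)cos(72.59°)cos(3.70°) = 0.9467
σ = 18.786° → d = Rσ = 6373·0.32787 = 2090 km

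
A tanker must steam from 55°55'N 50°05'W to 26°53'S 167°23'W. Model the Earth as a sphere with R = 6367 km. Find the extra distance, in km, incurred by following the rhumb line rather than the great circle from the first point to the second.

429 km

Great circle: cos σ = sin φ₁ sin φ₂ + cos φ₁ cos φ₂ cos Δλ,  σ = 2.2190 rad → d_gc = 14128.3 km
Rhumb line: Δψ = -1.6699, q = Δφ/Δψ = 0.8654, d_rh = R√(Δφ²+q²Δλ²) = 14557.2 km
Excess = 14557.2 − 14128.3 = 428.9 ≈ 429 km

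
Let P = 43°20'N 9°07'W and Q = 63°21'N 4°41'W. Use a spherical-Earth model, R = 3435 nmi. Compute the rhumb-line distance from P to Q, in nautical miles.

1210 nmi

Δψ = ln[tan(π/4+φ₂/2)/tan(π/4+φ₁/2)] = +0.5995;  Δφ = +0.3494 rad,  Δλ = +0.0774 rad
q = Δφ/Δψ = 0.5827
d = R·√(Δφ² + q²Δλ²) = 3435·0.35225 = 1210 nmi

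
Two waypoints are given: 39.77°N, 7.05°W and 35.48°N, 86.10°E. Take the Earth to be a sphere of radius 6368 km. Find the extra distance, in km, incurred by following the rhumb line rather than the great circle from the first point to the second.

Great circle: cos σ = sin φ₁ sin φ₂ + cos φ₁ cos φ₂ cos Δλ,  σ = 1.2272 rad → d_gc = 7814.6 km
Rhumb line: Δψ = -0.0946, q = Δφ/Δψ = 0.7916, d_rh = R√(Δφ²+q²Δλ²) = 8209.4 km
Excess = 8209.4 − 7814.6 = 394.8 ≈ 395 km

395 km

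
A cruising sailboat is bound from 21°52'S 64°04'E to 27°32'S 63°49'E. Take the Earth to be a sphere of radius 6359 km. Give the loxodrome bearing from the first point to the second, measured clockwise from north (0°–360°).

Meridional parts: M(φ₁)=-0.3913, M(φ₂)=-0.5002 → ΔM = -0.1089;  Δλ = -0.0044 rad
tan C = Δλ / ΔM = +0.0401 → C = 182.29°

182.3°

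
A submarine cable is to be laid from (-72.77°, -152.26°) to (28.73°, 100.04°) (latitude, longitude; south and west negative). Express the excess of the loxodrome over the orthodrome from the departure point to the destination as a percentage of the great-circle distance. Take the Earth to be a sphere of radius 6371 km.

5.0%

Great circle: σ = 2.1390 rad → d_gc = Rσ = 13627.3 km
Rhumb: Δφ = +1.7715, Δλ = -1.8797, Δψ = +2.4110, q = Δφ/Δψ = 0.7348 → d_rh = R√(Δφ²+q²Δλ²) = 14311.1 km
Excess = (14311.1 − 13627.3) / 13627.3 = 683.8 / 13627.3 = 5.02% ≈ 5.0%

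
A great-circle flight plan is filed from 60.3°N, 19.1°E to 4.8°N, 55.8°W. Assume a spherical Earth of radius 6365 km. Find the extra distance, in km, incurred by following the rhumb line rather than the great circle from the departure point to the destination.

237 km

Great circle: cos σ = sin φ₁ sin φ₂ + cos φ₁ cos φ₂ cos Δλ,  σ = 1.3681 rad → d_gc = 8708.0 km
Rhumb line: Δψ = -1.2436, q = Δφ/Δψ = 0.7789, d_rh = R√(Δφ²+q²Δλ²) = 8945.3 km
Excess = 8945.3 − 8708.0 = 237.3 ≈ 237 km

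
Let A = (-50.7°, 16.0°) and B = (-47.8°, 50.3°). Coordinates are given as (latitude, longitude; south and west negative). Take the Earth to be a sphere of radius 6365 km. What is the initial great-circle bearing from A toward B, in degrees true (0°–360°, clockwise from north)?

96.0°

θ = atan2( sin Δλ·cos φ₂ ,  cos φ₁ sin φ₂ − sin φ₁ cos φ₂ cos Δλ )
  = atan2(+0.3785, -0.0398) = 96.00°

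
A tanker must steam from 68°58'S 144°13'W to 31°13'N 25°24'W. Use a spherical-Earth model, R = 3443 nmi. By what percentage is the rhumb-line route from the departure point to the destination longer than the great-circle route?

5.3%

Great circle: σ = 2.2545 rad → d_gc = Rσ = 7762.4 nmi
Rhumb: Δφ = +1.7485, Δλ = +2.0737, Δψ = +2.2579, q = Δφ/Δψ = 0.7744 → d_rh = R√(Δφ²+q²Δλ²) = 8174.0 nmi
Excess = (8174.0 − 7762.4) / 7762.4 = 411.6 / 7762.4 = 5.30% ≈ 5.3%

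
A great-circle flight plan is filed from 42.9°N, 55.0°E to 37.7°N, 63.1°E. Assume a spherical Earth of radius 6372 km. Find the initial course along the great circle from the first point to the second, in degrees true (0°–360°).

127.4°

N = sin Δλ·cos φ₂ = +0.1115;  D = cos φ₁ sin φ₂ − sin φ₁ cos φ₂ cos Δλ = -0.0853
initial course = atan2(N, D) = 127.41°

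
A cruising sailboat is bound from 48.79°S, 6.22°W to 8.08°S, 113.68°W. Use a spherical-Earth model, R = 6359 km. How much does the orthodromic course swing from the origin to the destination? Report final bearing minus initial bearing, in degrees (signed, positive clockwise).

At departure: θ₁ = atan2(sin Δλ cos φ₂, cos φ₁ sin φ₂ − sin φ₁ cos φ₂ cos Δλ) = 251.50°
At arrival: θ₂ = atan2(sin Δλ cos φ₁, −cos φ₂ sin φ₁ + sin φ₂ cos φ₁ cos Δλ) = 320.87°
Δθ = θ₂ − θ₁ = +69.4°

+69.4°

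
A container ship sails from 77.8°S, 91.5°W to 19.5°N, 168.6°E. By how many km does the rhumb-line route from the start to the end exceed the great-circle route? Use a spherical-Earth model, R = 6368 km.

Great circle: cos σ = sin φ₁ sin φ₂ + cos φ₁ cos φ₂ cos Δλ,  σ = 1.9396 rad → d_gc = 12351.49 km
Rhumb line: Δψ = +2.5833, q = Δφ/Δψ = 0.6574, d_rh = R√(Δφ²+q²Δλ²) = 13046.95 km
Excess = 13046.95 − 12351.49 = 695.46 ≈ 695 km

695 km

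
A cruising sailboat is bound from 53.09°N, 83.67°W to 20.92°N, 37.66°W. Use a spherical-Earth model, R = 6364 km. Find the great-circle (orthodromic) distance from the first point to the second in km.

Haversine: a = sin²(Δφ/2)+cos φ₁ cos φ₂ sin²(Δλ/2) = 0.16244;  σ = 2·atan2(√a,√(1−a))
σ = 47.537° → d = Rσ = 6364·0.82968 = 5280 km

5280 km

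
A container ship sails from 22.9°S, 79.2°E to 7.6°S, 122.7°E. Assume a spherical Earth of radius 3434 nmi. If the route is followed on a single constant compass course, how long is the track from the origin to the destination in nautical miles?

Δψ = ln[tan(π/4+φ₂/2)/tan(π/4+φ₁/2)] = +0.2777;  Δφ = +0.2670 rad,  Δλ = +0.7592 rad
q = Δφ/Δψ = 0.9615
d = R·√(Δφ² + q²Δλ²) = 3434·0.77729 = 2669 nmi

2669 nmi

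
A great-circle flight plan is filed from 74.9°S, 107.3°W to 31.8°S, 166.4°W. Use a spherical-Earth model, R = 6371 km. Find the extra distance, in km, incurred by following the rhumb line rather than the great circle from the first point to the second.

175 km

Great circle: cos σ = sin φ₁ sin φ₂ + cos φ₁ cos φ₂ cos Δλ,  σ = 0.8989 rad → d_gc = 5727.0 km
Rhumb line: Δψ = +1.4349, q = Δφ/Δψ = 0.5242, d_rh = R√(Δφ²+q²Δλ²) = 5902.2 km
Excess = 5902.2 − 5727.0 = 175.2 ≈ 175 km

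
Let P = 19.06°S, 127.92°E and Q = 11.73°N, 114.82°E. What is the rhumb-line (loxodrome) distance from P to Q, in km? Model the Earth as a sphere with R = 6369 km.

Rhumb course C = atan2(Δλ, Δψ) with Δψ = ln[tan(π/4+φ₂/2)/tan(π/4+φ₁/2)] = +0.5451, Δλ = -0.2286 → C = 337.25°
d = R·|Δφ| / |cos C| = 6369·0.53739 / 0.92218 = 3711 km

3711 km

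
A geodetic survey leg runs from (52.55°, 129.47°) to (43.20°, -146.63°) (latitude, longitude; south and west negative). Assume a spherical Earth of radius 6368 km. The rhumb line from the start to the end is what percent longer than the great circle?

Great circle: σ = 0.9391 rad → d_gc = Rσ = 5979.9 km
Rhumb: Δφ = -0.1632, Δλ = +1.4643, Δψ = -0.2442, q = Δφ/Δψ = 0.6682 → d_rh = R√(Δφ²+q²Δλ²) = 6316.7 km
Excess = (6316.7 − 5979.9) / 5979.9 = 336.8 / 5979.9 = 5.63% ≈ 5.6%

5.6%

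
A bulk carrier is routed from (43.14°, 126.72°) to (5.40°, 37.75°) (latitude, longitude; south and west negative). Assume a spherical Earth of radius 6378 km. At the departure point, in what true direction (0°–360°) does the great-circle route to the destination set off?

N = sin Δλ·cos φ₂ = -0.9954;  D = cos φ₁ sin φ₂ − sin φ₁ cos φ₂ cos Δλ = +0.0564
initial course = atan2(N, D) = 273.24°

273.2°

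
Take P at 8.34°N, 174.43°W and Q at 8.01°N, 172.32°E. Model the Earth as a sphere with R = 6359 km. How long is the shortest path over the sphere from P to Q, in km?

Haversine: a = sin²(Δφ/2)+cos φ₁ cos φ₂ sin²(Δλ/2) = 0.01305;  σ = 2·atan2(√a,√(1−a))
σ = 13.119° → d = Rσ = 6359·0.22897 = 1456 km

1456 km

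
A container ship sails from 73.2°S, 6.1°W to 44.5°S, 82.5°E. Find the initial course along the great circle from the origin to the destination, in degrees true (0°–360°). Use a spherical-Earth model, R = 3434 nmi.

104.6°

θ = atan2( sin Δλ·cos φ₂ ,  cos φ₁ sin φ₂ − sin φ₁ cos φ₂ cos Δλ )
  = atan2(+0.7130, -0.1859) = 104.61°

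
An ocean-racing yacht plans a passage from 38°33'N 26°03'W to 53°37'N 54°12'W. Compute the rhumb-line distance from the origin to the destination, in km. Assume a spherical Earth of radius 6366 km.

Δψ = ln[tan(π/4+φ₂/2)/tan(π/4+φ₁/2)] = +0.3826;  Δφ = +0.2630 rad,  Δλ = -0.4913 rad
q = Δφ/Δψ = 0.6872
d = R·√(Δφ² + q²Δλ²) = 6366·0.42797 = 2724 km

2724 km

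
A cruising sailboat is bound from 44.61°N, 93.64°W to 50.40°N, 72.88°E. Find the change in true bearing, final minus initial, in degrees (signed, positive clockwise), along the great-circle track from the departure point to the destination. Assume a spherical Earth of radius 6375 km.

+161.8°

Initial bearing θ₁ = atan2(sin Δλ cos φ₂, cos φ₁ sin φ₂ − sin φ₁ cos φ₂ cos Δλ) = 8.59°
Final bearing θ₂ = (initial bearing from the destination back to the start) + 180° = 170.40°
Δθ = θ₂ − θ₁ = +161.8°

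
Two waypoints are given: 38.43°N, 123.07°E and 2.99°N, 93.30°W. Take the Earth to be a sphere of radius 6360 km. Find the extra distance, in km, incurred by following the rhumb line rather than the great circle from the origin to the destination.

1060 km

Great circle: cos σ = sin φ₁ sin φ₂ + cos φ₁ cos φ₂ cos Δλ,  σ = 2.2112 rad → d_gc = 14063.0 km
Rhumb line: Δψ = -0.6753, q = Δφ/Δψ = 0.9159, d_rh = R√(Δφ²+q²Δλ²) = 15123.3 km
Excess = 15123.3 − 14063.0 = 1060.3 ≈ 1060 km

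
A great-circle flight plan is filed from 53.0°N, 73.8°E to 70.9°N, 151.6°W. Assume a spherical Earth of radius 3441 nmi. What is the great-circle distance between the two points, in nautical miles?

3120 nmi

Haversine: a = sin²(Δφ/2)+cos φ₁ cos φ₂ sin²(Δλ/2) = 0.19180;  σ = 2·atan2(√a,√(1−a))
σ = 51.946° → d = Rσ = 3441·0.90664 = 3120 nmi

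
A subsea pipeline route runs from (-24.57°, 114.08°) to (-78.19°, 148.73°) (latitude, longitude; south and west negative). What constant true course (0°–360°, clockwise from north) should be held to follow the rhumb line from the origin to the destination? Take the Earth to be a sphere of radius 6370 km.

Δψ = ln[tan(π/4+φ₂/2)/tan(π/4+φ₁/2)] = -1.8263
Δλ = +0.6048 rad (taken the short way round)
course = atan2(Δλ, Δψ) = 161.68°

161.7°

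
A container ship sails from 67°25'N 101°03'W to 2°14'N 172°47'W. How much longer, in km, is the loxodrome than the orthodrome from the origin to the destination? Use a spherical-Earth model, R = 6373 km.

Great circle: cos σ = sin φ₁ sin φ₂ + cos φ₁ cos φ₂ cos Δλ,  σ = 1.4139 rad → d_gc = 9010.7 km
Rhumb line: Δψ = -1.5721, q = Δφ/Δψ = 0.7237, d_rh = R√(Δφ²+q²Δλ²) = 9268.5 km
Excess = 9268.5 − 9010.7 = 257.8 ≈ 258 km

258 km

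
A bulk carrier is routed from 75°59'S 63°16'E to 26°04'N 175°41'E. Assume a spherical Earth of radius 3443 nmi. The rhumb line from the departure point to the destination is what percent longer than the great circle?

6.5%

Great circle: σ = 2.1052 rad → d_gc = Rσ = 7248.1 nmi
Rhumb: Δφ = +1.7811, Δλ = +1.9620, Δψ = +2.5676, q = Δφ/Δψ = 0.6937 → d_rh = R√(Δφ²+q²Δλ²) = 7717.8 nmi
Excess = (7717.8 − 7248.1) / 7248.1 = 469.7 / 7248.1 = 6.48% ≈ 6.5%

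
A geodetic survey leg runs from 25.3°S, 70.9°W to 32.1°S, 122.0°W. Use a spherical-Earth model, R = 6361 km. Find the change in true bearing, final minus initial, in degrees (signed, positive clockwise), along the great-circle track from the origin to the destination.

At departure: θ₁ = atan2(sin Δλ cos φ₂, cos φ₁ sin φ₂ − sin φ₁ cos φ₂ cos Δλ) = 249.00°
At arrival: θ₂ = atan2(sin Δλ cos φ₁, −cos φ₂ sin φ₁ + sin φ₂ cos φ₁ cos Δλ) = 274.90°
Δθ = θ₂ − θ₁ = +25.9°

+25.9°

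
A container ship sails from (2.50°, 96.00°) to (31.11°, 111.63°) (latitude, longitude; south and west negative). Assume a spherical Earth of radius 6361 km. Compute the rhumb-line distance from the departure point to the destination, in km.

Rhumb course C = atan2(Δλ, Δψ) with Δψ = ln[tan(π/4+φ₂/2)/tan(π/4+φ₁/2)] = +0.5282, Δλ = +0.2728 → C = 27.32°
d = R·|Δφ| / |cos C| = 6361·0.49934 / 0.88848 = 3575 km

3575 km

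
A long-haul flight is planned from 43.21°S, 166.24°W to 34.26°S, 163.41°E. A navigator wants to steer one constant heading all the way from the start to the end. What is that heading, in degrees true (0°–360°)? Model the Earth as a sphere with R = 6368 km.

290.8°

Meridional parts: M(φ₁)=-0.8379, M(φ₂)=-0.6371 → ΔM = +0.2007;  Δλ = -0.5297 rad
tan C = Δλ / ΔM = -2.6390 → C = 290.75°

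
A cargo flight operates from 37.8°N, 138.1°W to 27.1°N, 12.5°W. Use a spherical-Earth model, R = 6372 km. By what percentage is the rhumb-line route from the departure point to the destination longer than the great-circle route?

Great circle: σ = 1.7014 rad → d_gc = Rσ = 10841.5 km
Rhumb: Δφ = -0.1868, Δλ = +2.1921, Δψ = -0.2219, q = Δφ/Δψ = 0.8416 → d_rh = R√(Δφ²+q²Δλ²) = 11816.3 km
Excess = (11816.3 − 10841.5) / 10841.5 = 974.8 / 10841.5 = 8.99% ≈ 9.0%

9.0%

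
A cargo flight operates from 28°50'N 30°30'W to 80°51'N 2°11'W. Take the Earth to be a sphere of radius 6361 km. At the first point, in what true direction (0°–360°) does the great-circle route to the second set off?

5.4°

θ = atan2( sin Δλ·cos φ₂ ,  cos φ₁ sin φ₂ − sin φ₁ cos φ₂ cos Δλ )
  = atan2(+0.0754, +0.7974) = 5.40°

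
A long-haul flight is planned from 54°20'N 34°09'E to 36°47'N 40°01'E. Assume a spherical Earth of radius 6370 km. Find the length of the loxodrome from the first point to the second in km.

Rhumb course C = atan2(Δλ, Δψ) with Δψ = ln[tan(π/4+φ₂/2)/tan(π/4+φ₁/2)] = -0.4429, Δλ = +0.1024 → C = 166.98°
d = R·|Δφ| / |cos C| = 6370·0.30631 / 0.97430 = 2003 km

2003 km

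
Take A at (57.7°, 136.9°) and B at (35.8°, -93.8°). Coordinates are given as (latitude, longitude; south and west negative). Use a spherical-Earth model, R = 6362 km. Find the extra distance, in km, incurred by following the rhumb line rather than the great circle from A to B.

1358 km

Great circle: cos σ = sin φ₁ sin φ₂ + cos φ₁ cos φ₂ cos Δλ,  σ = 1.3490 rad → d_gc = 8582.6 km
Rhumb line: Δψ = -0.5694, q = Δφ/Δψ = 0.6713, d_rh = R√(Δφ²+q²Δλ²) = 9940.5 km
Excess = 9940.5 − 8582.6 = 1357.9 ≈ 1358 km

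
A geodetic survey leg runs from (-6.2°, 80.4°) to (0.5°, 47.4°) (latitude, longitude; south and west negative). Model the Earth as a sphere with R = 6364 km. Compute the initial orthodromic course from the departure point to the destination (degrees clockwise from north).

θ = atan2( sin Δλ·cos φ₂ ,  cos φ₁ sin φ₂ − sin φ₁ cos φ₂ cos Δλ )
  = atan2(-0.5446, +0.0992) = 280.33°

280.3°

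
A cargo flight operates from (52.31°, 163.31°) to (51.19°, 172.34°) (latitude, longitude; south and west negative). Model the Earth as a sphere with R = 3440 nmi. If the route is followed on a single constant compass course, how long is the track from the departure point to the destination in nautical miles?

Rhumb course C = atan2(Δλ, Δψ) with Δψ = ln[tan(π/4+φ₂/2)/tan(π/4+φ₁/2)] = -0.0316, Δλ = +0.1576 → C = 101.33°
d = R·|Δφ| / |cos C| = 3440·0.01955 / 0.19645 = 342 nmi

342 nmi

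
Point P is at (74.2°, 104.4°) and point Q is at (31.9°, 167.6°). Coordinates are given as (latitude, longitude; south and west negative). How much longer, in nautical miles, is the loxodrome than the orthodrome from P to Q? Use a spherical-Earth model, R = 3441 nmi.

110 nmi

Great circle: cos σ = sin φ₁ sin φ₂ + cos φ₁ cos φ₂ cos Δλ,  σ = 0.9113 rad → d_gc = 3135.9 nmi
Rhumb line: Δψ = -1.3870, q = Δφ/Δψ = 0.5323, d_rh = R√(Δφ²+q²Δλ²) = 3245.8 nmi
Excess = 3245.8 − 3135.9 = 109.9 ≈ 110 nmi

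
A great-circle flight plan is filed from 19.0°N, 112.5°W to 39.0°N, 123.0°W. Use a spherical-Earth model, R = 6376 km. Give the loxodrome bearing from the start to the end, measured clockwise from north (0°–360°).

Δψ = ln[tan(π/4+φ₂/2)/tan(π/4+φ₁/2)] = +0.4024
Δλ = -0.1833 rad (taken the short way round)
course = atan2(Δλ, Δψ) = 335.52°

335.5°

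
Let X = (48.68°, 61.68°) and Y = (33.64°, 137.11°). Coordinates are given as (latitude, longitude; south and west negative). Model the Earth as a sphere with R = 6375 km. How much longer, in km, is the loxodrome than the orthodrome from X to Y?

224 km

Great circle: cos σ = sin φ₁ sin φ₂ + cos φ₁ cos φ₂ cos Δλ,  σ = 0.9832 rad → d_gc = 6268.1 km
Rhumb line: Δψ = -0.3512, q = Δφ/Δψ = 0.7474, d_rh = R√(Δφ²+q²Δλ²) = 6491.9 km
Excess = 6491.9 − 6268.1 = 223.8 ≈ 224 km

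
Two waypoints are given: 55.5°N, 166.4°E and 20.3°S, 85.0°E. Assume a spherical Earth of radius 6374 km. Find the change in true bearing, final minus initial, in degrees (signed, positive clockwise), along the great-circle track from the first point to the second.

At departure: θ₁ = atan2(sin Δλ cos φ₂, cos φ₁ sin φ₂ − sin φ₁ cos φ₂ cos Δλ) = 251.40°
At arrival: θ₂ = atan2(sin Δλ cos φ₁, −cos φ₂ sin φ₁ + sin φ₂ cos φ₁ cos Δλ) = 214.92°
Δθ = θ₂ − θ₁ = -36.5°

-36.5°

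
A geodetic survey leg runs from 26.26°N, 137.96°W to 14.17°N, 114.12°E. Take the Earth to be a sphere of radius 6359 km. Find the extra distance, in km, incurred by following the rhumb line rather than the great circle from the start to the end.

288 km

Great circle: cos σ = sin φ₁ sin φ₂ + cos φ₁ cos φ₂ cos Δλ,  σ = 1.7307 rad → d_gc = 11005.6 km
Rhumb line: Δψ = -0.2254, q = Δφ/Δψ = 0.9362, d_rh = R√(Δφ²+q²Δλ²) = 11293.2 km
Excess = 11293.2 − 11005.6 = 287.6 ≈ 288 km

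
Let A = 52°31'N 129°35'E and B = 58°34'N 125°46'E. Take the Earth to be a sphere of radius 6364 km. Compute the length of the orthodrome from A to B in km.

713 km

Haversine: a = sin²(Δφ/2)+cos φ₁ cos φ₂ sin²(Δλ/2) = 0.00314;  σ = 2·atan2(√a,√(1−a))
σ = 6.421° → d = Rσ = 6364·0.11207 = 713 km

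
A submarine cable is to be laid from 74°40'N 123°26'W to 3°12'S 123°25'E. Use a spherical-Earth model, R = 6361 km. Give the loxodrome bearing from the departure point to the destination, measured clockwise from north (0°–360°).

Δψ = ln[tan(π/4+φ₂/2)/tan(π/4+φ₁/2)] = -2.0612
Δλ = -1.9748 rad (taken the short way round)
course = atan2(Δλ, Δψ) = 223.77°

223.8°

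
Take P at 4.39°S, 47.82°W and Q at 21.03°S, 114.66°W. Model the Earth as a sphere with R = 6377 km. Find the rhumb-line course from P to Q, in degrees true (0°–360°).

255.6°

Meridional parts: M(φ₁)=-0.0767, M(φ₂)=-0.3756 → ΔM = -0.2989;  Δλ = -1.1666 rad
tan C = Δλ / ΔM = +3.9032 → C = 255.63°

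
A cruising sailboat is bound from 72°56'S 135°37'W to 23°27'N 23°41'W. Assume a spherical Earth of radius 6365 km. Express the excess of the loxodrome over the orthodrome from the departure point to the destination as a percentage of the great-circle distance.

6.1%

Great circle: σ = 2.0726 rad → d_gc = Rσ = 13192.0 km
Rhumb: Δφ = +1.6822, Δλ = +1.9536, Δψ = +2.3180, q = Δφ/Δψ = 0.7257 → d_rh = R√(Δφ²+q²Δλ²) = 14002.7 km
Excess = (14002.7 − 13192.0) / 13192.0 = 810.7 / 13192.0 = 6.145% ≈ 6.1%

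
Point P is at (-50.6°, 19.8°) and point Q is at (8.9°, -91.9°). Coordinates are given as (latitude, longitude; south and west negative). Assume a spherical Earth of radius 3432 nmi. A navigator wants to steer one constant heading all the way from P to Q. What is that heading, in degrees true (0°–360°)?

301.3°

Δψ = ln[tan(π/4+φ₂/2)/tan(π/4+φ₁/2)] = +1.1830
Δλ = -1.9495 rad (taken the short way round)
course = atan2(Δλ, Δψ) = 301.25°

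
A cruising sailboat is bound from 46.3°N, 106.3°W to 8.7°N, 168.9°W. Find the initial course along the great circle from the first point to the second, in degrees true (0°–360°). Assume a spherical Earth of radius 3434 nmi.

255.7°

N = sin Δλ·cos φ₂ = -0.8776;  D = cos φ₁ sin φ₂ − sin φ₁ cos φ₂ cos Δλ = -0.2244
initial course = atan2(N, D) = 255.66°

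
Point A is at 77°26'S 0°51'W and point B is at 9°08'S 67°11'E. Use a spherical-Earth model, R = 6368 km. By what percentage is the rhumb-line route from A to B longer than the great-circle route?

Great circle: σ = 1.3333 rad → d_gc = Rσ = 8490.4 km
Rhumb: Δφ = +1.1921, Δλ = +1.1874, Δψ = +2.0462, q = Δφ/Δψ = 0.5826 → d_rh = R√(Δφ²+q²Δλ²) = 8776.6 km
Excess = (8776.6 − 8490.4) / 8490.4 = 286.2 / 8490.4 = 3.37% ≈ 3.4%

3.4%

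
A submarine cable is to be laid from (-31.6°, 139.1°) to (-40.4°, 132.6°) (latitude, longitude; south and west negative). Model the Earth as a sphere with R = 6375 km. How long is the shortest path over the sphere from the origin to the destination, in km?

1140 km

cos σ = sin φ₁ sin φ₂ + cos φ₁ cos φ₂ cos Δλ
      = sin(-31.60°)sin(-40.40°) + cos(-31.60°)cos(-40.40°)cos(-6.50°) = 0.9841
σ = 10.244° → d = Rσ = 6375·0.17879 = 1140 km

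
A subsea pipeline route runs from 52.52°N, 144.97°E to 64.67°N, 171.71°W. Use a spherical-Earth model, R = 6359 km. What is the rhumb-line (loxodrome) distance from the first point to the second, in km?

2819 km

Δψ = ln[tan(π/4+φ₂/2)/tan(π/4+φ₁/2)] = +0.4119;  Δφ = +0.2121 rad,  Δλ = +0.7561 rad
q = Δφ/Δψ = 0.5148
d = R·√(Δφ² + q²Δλ²) = 6359·0.44325 = 2819 km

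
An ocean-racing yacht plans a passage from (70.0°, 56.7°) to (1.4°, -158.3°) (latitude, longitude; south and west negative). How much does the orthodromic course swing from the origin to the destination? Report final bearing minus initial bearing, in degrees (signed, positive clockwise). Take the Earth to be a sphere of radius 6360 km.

Initial bearing θ₁ = atan2(sin Δλ cos φ₂, cos φ₁ sin φ₂ − sin φ₁ cos φ₂ cos Δλ) = 36.40°
Final bearing θ₂ = (initial bearing from the destination back to the start) + 180° = 168.29°
Δθ = θ₂ − θ₁ = +131.9°

+131.9°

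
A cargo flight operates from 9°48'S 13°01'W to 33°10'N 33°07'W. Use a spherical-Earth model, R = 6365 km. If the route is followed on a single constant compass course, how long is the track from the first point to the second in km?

Rhumb course C = atan2(Δλ, Δψ) with Δψ = ln[tan(π/4+φ₂/2)/tan(π/4+φ₁/2)] = +0.7861, Δλ = -0.3508 → C = 335.95°
d = R·|Δφ| / |cos C| = 6365·0.74991 / 0.91319 = 5227 km

5227 km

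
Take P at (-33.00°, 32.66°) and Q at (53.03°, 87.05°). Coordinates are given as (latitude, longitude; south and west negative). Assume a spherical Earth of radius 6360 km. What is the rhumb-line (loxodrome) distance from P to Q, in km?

10928 km

Δψ = ln[tan(π/4+φ₂/2)/tan(π/4+φ₁/2)] = +1.7064;  Δφ = +1.5015 rad,  Δλ = +0.9493 rad
q = Δφ/Δψ = 0.8799
d = R·√(Δφ² + q²Δλ²) = 6360·1.71820 = 10928 km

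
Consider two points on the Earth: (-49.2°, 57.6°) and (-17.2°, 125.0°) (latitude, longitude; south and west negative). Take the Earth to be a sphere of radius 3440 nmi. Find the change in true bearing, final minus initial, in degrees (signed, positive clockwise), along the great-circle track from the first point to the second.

-41.6°

Initial bearing θ₁ = atan2(sin Δλ cos φ₂, cos φ₁ sin φ₂ − sin φ₁ cos φ₂ cos Δλ) = 84.52°
Final bearing θ₂ = (initial bearing from the destination back to the start) + 180° = 42.91°
Δθ = θ₂ − θ₁ = -41.6°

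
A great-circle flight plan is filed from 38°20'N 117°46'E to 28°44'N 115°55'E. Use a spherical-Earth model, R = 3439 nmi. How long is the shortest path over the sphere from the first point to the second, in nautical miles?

cos σ = sin φ₁ sin φ₂ + cos φ₁ cos φ₂ cos Δλ
      = sin(38.33°)sin(28.73°) + cos(38.33°)cos(28.73°)cos(-1.85°) = 0.9856
σ = 9.722° → d = Rσ = 3439·0.16969 = 584 nmi

584 nmi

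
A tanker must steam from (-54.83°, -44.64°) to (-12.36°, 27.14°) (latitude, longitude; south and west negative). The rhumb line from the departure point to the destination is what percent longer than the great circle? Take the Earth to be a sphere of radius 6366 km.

Great circle: σ = 1.2123 rad → d_gc = Rσ = 7717.3 km
Rhumb: Δφ = +0.7412, Δλ = +1.2528, Δψ = +0.9317, q = Δφ/Δψ = 0.7956 → d_rh = R√(Δφ²+q²Δλ²) = 7907.5 km
Excess = (7907.5 − 7717.3) / 7717.3 = 190.2 / 7717.3 = 2.46% ≈ 2.5%

2.5%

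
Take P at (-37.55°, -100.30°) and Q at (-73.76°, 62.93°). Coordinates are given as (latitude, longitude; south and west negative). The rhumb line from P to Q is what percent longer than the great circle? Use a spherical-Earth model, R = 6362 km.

33.3%

Great circle: σ = 1.1887 rad → d_gc = Rσ = 7562.7 km
Rhumb: Δφ = -0.6320, Δλ = +2.8489, Δψ = -1.2391, q = Δφ/Δψ = 0.5100 → d_rh = R√(Δφ²+q²Δλ²) = 10080.6 km
Excess = (10080.6 − 7562.7) / 7562.7 = 2517.9 / 7562.7 = 33.29% ≈ 33.3%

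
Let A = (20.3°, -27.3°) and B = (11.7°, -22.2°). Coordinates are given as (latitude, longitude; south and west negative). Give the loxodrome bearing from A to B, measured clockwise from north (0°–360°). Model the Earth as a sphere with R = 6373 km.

150.3°

Meridional parts: M(φ₁)=+0.3620, M(φ₂)=+0.2056 → ΔM = -0.1563;  Δλ = +0.0890 rad
tan C = Δλ / ΔM = -0.5694 → C = 150.34°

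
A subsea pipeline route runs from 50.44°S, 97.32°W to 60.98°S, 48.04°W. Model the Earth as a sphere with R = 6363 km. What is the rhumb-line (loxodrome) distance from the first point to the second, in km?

3276 km

Rhumb course C = atan2(Δλ, Δψ) with Δψ = ln[tan(π/4+φ₂/2)/tan(π/4+φ₁/2)] = -0.3290, Δλ = +0.8601 → C = 110.93°
d = R·|Δφ| / |cos C| = 6363·0.18396 / 0.35727 = 3276 km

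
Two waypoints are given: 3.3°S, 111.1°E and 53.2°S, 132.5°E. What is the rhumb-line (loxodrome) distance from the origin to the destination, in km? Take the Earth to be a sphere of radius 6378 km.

5900 km

Δψ = ln[tan(π/4+φ₂/2)/tan(π/4+φ₁/2)] = -1.0430;  Δφ = -0.8709 rad,  Δλ = +0.3735 rad
q = Δφ/Δψ = 0.8350
d = R·√(Δφ² + q²Δλ²) = 6378·0.92508 = 5900 km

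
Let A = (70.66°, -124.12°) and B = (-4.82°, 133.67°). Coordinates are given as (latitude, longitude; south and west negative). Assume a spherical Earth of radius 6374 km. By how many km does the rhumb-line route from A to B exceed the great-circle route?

Great circle: cos σ = sin φ₁ sin φ₂ + cos φ₁ cos φ₂ cos Δλ,  σ = 1.7204 rad → d_gc = 10966.0 km
Rhumb line: Δψ = -1.8539, q = Δφ/Δψ = 0.7106, d_rh = R√(Δφ²+q²Δλ²) = 11653.2 km
Excess = 11653.2 − 10966.0 = 687.2 ≈ 687 km

687 km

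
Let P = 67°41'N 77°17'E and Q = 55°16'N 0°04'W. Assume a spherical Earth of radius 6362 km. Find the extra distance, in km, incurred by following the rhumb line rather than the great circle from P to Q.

255 km

Great circle: cos σ = sin φ₁ sin φ₂ + cos φ₁ cos φ₂ cos Δλ,  σ = 0.6307 rad → d_gc = 4012.3 km
Rhumb line: Δψ = -0.4609, q = Δφ/Δψ = 0.4702, d_rh = R√(Δφ²+q²Δλ²) = 4267.2 km
Excess = 4267.2 − 4012.3 = 254.9 ≈ 255 km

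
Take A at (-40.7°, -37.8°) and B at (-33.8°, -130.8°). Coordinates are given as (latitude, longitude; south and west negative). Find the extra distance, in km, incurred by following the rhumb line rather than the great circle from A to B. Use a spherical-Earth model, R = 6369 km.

390 km

Great circle: cos σ = sin φ₁ sin φ₂ + cos φ₁ cos φ₂ cos Δλ,  σ = 1.2347 rad → d_gc = 7863.9 km
Rhumb line: Δψ = +0.1515, q = Δφ/Δψ = 0.7950, d_rh = R√(Δφ²+q²Δλ²) = 8254.0 km
Excess = 8254.0 − 7863.9 = 390.1 ≈ 390 km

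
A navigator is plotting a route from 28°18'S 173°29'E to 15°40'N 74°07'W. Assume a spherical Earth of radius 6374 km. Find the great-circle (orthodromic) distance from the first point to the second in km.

12995 km

Haversine: a = sin²(Δφ/2)+cos φ₁ cos φ₂ sin²(Δλ/2) = 0.72554;  σ = 2·atan2(√a,√(1−a))
σ = 116.813° → d = Rσ = 6374·2.03877 = 12995 km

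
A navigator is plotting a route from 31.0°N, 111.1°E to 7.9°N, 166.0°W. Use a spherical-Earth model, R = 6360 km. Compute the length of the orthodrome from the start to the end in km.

8867 km

cos σ = sin φ₁ sin φ₂ + cos φ₁ cos φ₂ cos Δλ
      = sin(31.00°)sin(7.90°) + cos(31.00°)cos(7.90°)cos(82.90°) = 0.1757
σ = 79.879° → d = Rσ = 6360·1.39415 = 8867 km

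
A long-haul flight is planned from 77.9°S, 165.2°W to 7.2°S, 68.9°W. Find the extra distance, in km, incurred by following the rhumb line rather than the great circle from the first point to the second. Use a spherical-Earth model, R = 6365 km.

Great circle: cos σ = sin φ₁ sin φ₂ + cos φ₁ cos φ₂ cos Δλ,  σ = 1.4709 rad → d_gc = 9362.29 km
Rhumb line: Δψ = +2.1184, q = Δφ/Δψ = 0.5825, d_rh = R√(Δφ²+q²Δλ²) = 10025.77 km
Excess = 10025.77 − 9362.29 = 663.48 ≈ 663 km

663 km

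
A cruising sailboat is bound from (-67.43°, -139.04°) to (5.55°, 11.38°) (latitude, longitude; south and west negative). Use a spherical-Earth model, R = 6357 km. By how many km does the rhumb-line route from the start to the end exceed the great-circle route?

2092 km

Great circle: cos σ = sin φ₁ sin φ₂ + cos φ₁ cos φ₂ cos Δλ,  σ = 2.0059 rad → d_gc = 12751.7 km
Rhumb line: Δψ = +1.7087, q = Δφ/Δψ = 0.7454, d_rh = R√(Δφ²+q²Δλ²) = 14843.7 km
Excess = 14843.7 − 12751.7 = 2092.0 ≈ 2092 km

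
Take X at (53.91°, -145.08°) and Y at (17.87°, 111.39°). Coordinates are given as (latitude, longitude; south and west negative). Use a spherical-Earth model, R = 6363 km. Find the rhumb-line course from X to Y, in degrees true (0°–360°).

Meridional parts: M(φ₁)=+1.1215, M(φ₂)=+0.3171 → ΔM = -0.8044;  Δλ = -1.8069 rad
tan C = Δλ / ΔM = +2.2462 → C = 246.00°

246.0°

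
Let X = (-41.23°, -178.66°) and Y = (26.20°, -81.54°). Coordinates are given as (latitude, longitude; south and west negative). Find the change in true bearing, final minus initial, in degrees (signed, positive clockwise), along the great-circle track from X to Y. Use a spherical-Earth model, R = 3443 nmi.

-20.2°

Initial bearing θ₁ = atan2(sin Δλ cos φ₂, cos φ₁ sin φ₂ − sin φ₁ cos φ₂ cos Δλ) = 73.80°
Final bearing θ₂ = (initial bearing from the destination back to the start) + 180° = 53.60°
Δθ = θ₂ − θ₁ = -20.2°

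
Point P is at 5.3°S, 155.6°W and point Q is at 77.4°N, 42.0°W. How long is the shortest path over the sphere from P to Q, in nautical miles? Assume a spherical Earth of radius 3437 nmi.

cos σ = sin φ₁ sin φ₂ + cos φ₁ cos φ₂ cos Δλ
      = sin(-5.30°)sin(77.40°) + cos(-5.30°)cos(77.40°)cos(113.60°) = -0.1771
σ = 100.201° → d = Rσ = 3437·1.74884 = 6011 nmi

6011 nmi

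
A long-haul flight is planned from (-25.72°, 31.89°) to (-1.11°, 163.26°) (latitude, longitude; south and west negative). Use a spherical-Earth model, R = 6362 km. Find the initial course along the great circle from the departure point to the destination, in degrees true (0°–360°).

112.1°

N = sin Δλ·cos φ₂ = +0.7503;  D = cos φ₁ sin φ₂ − sin φ₁ cos φ₂ cos Δλ = -0.3042
initial course = atan2(N, D) = 112.07°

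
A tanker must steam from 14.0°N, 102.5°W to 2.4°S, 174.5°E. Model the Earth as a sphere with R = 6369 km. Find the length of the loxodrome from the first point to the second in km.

9327 km

Rhumb course C = atan2(Δλ, Δψ) with Δψ = ln[tan(π/4+φ₂/2)/tan(π/4+φ₁/2)] = -0.2887, Δλ = -1.4486 → C = 258.73°
d = R·|Δφ| / |cos C| = 6369·0.28623 / 0.19546 = 9327 km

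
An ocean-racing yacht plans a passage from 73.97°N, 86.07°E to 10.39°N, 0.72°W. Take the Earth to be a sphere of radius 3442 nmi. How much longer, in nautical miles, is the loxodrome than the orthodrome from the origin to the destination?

264 nmi

Great circle: cos σ = sin φ₁ sin φ₂ + cos φ₁ cos φ₂ cos Δλ,  σ = 1.3811 rad → d_gc = 4753.8 nmi
Rhumb line: Δψ = -1.7780, q = Δφ/Δψ = 0.6241, d_rh = R√(Δφ²+q²Δλ²) = 5017.7 nmi
Excess = 5017.7 − 4753.8 = 263.9 ≈ 264 nmi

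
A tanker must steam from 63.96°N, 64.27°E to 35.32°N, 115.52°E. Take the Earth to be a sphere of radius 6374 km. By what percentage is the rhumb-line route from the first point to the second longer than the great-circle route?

Great circle: σ = 0.7323 rad → d_gc = Rσ = 4667.5 km
Rhumb: Δφ = -0.4999, Δλ = +0.8945, Δψ = -0.8046, q = Δφ/Δψ = 0.6212 → d_rh = R√(Δφ²+q²Δλ²) = 4764.0 km
Excess = (4764.0 − 4667.5) / 4667.5 = 96.5 / 4667.5 = 2.07% ≈ 2.1%

2.1%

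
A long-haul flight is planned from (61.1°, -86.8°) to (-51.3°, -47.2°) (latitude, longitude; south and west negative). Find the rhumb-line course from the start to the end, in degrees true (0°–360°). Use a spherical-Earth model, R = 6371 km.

164.0°

Δψ = ln[tan(π/4+φ₂/2)/tan(π/4+φ₁/2)] = -2.4025
Δλ = +0.6912 rad (taken the short way round)
course = atan2(Δλ, Δψ) = 163.95°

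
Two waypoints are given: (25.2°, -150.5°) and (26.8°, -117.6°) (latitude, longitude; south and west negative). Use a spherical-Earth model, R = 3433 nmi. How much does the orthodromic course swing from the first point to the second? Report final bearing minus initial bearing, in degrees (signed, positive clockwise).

+14.8°

Initial bearing θ₁ = atan2(sin Δλ cos φ₂, cos φ₁ sin φ₂ − sin φ₁ cos φ₂ cos Δλ) = 79.61°
Final bearing θ₂ = (initial bearing from the destination back to the start) + 180° = 94.36°
Δθ = θ₂ − θ₁ = +14.8°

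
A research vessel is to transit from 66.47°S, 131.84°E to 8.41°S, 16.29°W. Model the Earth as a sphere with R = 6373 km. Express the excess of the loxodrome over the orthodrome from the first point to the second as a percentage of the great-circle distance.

18.6%

Great circle: σ = 1.7735 rad → d_gc = Rσ = 11302.4 km
Rhumb: Δφ = +1.0133, Δλ = -2.5854, Δψ = +1.4216, q = Δφ/Δψ = 0.7128 → d_rh = R√(Δφ²+q²Δλ²) = 13403.2 km
Excess = (13403.2 − 11302.4) / 11302.4 = 2100.8 / 11302.4 = 18.59% ≈ 18.6%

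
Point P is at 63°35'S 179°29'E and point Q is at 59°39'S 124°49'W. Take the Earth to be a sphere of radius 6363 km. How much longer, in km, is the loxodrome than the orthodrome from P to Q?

Great circle: cos σ = sin φ₁ sin φ₂ + cos φ₁ cos φ₂ cos Δλ,  σ = 0.4521 rad → d_gc = 2876.79 km
Rhumb line: Δψ = +0.1446, q = Δφ/Δψ = 0.4746, d_rh = R√(Δφ²+q²Δλ²) = 2968.30 km
Excess = 2968.30 − 2876.79 = 91.51 ≈ 92 km

92 km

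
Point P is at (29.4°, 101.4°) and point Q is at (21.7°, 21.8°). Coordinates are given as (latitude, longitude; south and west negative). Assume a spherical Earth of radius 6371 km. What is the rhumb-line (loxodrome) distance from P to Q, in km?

8023 km

Rhumb course C = atan2(Δλ, Δψ) with Δψ = ln[tan(π/4+φ₂/2)/tan(π/4+φ₁/2)] = -0.1491, Δλ = -1.3893 → C = 263.87°
d = R·|Δφ| / |cos C| = 6371·0.13439 / 0.10672 = 8023 km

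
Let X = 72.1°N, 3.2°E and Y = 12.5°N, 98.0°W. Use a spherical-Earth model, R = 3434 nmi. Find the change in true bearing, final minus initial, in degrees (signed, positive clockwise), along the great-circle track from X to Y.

-86.7°

At departure: θ₁ = atan2(sin Δλ cos φ₂, cos φ₁ sin φ₂ − sin φ₁ cos φ₂ cos Δλ) = 284.46°
At arrival: θ₂ = atan2(sin Δλ cos φ₁, −cos φ₂ sin φ₁ + sin φ₂ cos φ₁ cos Δλ) = 197.75°
Δθ = θ₂ − θ₁ = -86.7°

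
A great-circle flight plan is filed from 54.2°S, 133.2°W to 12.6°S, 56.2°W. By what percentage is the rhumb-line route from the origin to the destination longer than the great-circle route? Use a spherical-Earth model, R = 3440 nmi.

2.9%

Great circle: σ = 1.2605 rad → d_gc = Rσ = 4336.1 nmi
Rhumb: Δφ = +0.7261, Δλ = +1.3439, Δψ = +0.9084, q = Δφ/Δψ = 0.7992 → d_rh = R√(Δφ²+q²Δλ²) = 4459.9 nmi
Excess = (4459.9 − 4336.1) / 4336.1 = 123.8 / 4336.1 = 2.86% ≈ 2.9%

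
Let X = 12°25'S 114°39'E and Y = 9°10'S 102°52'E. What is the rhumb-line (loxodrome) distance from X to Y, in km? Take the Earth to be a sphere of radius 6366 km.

1336 km

Δψ = ln[tan(π/4+φ₂/2)/tan(π/4+φ₁/2)] = +0.0578;  Δφ = +0.0567 rad,  Δλ = -0.2057 rad
q = Δφ/Δψ = 0.9822
d = R·√(Δφ² + q²Δλ²) = 6366·0.20981 = 1336 km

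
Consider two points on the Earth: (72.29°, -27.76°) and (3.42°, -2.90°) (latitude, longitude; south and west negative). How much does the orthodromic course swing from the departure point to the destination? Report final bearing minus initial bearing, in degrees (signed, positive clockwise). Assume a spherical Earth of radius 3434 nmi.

Initial bearing θ₁ = atan2(sin Δλ cos φ₂, cos φ₁ sin φ₂ − sin φ₁ cos φ₂ cos Δλ) = 153.58°
Final bearing θ₂ = (initial bearing from the destination back to the start) + 180° = 172.21°
Δθ = θ₂ − θ₁ = +18.6°

+18.6°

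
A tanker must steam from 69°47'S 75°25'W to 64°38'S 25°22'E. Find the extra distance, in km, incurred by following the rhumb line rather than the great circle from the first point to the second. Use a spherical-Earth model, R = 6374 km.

Great circle: cos σ = sin φ₁ sin φ₂ + cos φ₁ cos φ₂ cos Δλ,  σ = 0.6090 rad → d_gc = 3881.8 km
Rhumb line: Δψ = +0.2330, q = Δφ/Δψ = 0.3858, d_rh = R√(Δφ²+q²Δλ²) = 4363.0 km
Excess = 4363.0 − 3881.8 = 481.2 ≈ 481 km

481 km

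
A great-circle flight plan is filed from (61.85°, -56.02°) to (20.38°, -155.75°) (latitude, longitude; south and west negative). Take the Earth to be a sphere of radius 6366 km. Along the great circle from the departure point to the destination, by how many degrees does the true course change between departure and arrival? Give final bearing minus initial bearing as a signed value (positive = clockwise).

-79.7°

Initial bearing θ₁ = atan2(sin Δλ cos φ₂, cos φ₁ sin φ₂ − sin φ₁ cos φ₂ cos Δλ) = 288.21°
Final bearing θ₂ = (initial bearing from the destination back to the start) + 180° = 208.56°
Δθ = θ₂ − θ₁ = -79.7°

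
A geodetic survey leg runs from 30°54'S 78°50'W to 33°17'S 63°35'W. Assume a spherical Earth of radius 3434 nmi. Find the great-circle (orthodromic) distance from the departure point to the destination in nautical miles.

787 nmi

Haversine: a = sin²(Δφ/2)+cos φ₁ cos φ₂ sin²(Δλ/2) = 0.01306;  σ = 2·atan2(√a,√(1−a))
σ = 13.125° → d = Rσ = 3434·0.22908 = 787 nmi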